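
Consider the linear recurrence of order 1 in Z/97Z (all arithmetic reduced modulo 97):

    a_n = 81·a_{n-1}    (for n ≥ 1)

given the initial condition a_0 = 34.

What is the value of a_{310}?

a_1 = 81·34 = 38
a_2 = 81·38 = 71
a_3 = 81·71 = 28
a_4 = 81·28 = 37
a_5 = 81·37 = 87
a_6 = 81·87 = 63
a_7 = 81·63 = 59
a_8 = 81·59 = 26
a_9 = 81·26 = 69
a_10 = 81·69 = 60
a_11 = 81·60 = 10
a_12 = 81·10 = 34
(a_12) = (34) = (a_0), so the sequence has period 12.
310 ≡ 10 (mod 12), hence a_310 = a_10 = 60.

60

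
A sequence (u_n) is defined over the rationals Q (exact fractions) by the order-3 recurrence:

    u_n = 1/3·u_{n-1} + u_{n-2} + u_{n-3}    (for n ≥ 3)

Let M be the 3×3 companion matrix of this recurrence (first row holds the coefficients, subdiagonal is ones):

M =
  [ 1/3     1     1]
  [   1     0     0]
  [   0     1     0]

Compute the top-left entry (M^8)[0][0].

(M^8)[0][0] is the top entry after applying M 8 times to the unit state (1, 0, 0). Equivalently it is h_{10} for the auxiliary sequence (h_n) obeying the same recurrence with h_2 = 1 and h_i = 0 for 0 ≤ i < 2:
h_3 = 1/3·1 + 1·0 + 1·0 = 1/3
h_4 = 1/3·1/3 + 1·1 + 1·0 = 10/9
h_5 = 1/3·10/9 + 1·1/3 + 1·1 = 46/27
h_6 = 1/3·46/27 + 1·10/9 + 1·1/3 = 163/81
h_7 = 1/3·163/81 + 1·46/27 + 1·10/9 = 847/243
h_8 = 1/3·847/243 + 1·163/81 + 1·46/27 = 3556/729
h_9 = 1/3·3556/729 + 1·847/243 + 1·163/81 = 15580/2187
h_10 = 1/3·15580/2187 + 1·3556/729 + 1·847/243 = 70453/6561

70453/6561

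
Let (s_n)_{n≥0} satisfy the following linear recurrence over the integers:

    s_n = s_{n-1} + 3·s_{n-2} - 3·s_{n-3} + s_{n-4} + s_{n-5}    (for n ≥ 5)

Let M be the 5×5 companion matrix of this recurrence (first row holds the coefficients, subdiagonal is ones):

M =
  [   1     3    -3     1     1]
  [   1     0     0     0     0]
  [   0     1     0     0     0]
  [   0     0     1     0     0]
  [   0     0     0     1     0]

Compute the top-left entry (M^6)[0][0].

(M^6)[0][0] is the top entry after applying M 6 times to the unit state (1, 0, 0, 0, 0). Equivalently it is h_{10} for the auxiliary sequence (h_n) obeying the same recurrence with h_4 = 1 and h_i = 0 for 0 ≤ i < 4:
h_5 = 1·1 + 3·0 + -3·0 + 1·0 + 1·0 = 1
h_6 = 1·1 + 3·1 + -3·0 + 1·0 + 1·0 = 4
h_7 = 1·4 + 3·1 + -3·1 + 1·0 + 1·0 = 4
h_8 = 1·4 + 3·4 + -3·1 + 1·1 + 1·0 = 14
h_9 = 1·14 + 3·4 + -3·4 + 1·1 + 1·1 = 16
h_10 = 1·16 + 3·14 + -3·4 + 1·4 + 1·1 = 51

51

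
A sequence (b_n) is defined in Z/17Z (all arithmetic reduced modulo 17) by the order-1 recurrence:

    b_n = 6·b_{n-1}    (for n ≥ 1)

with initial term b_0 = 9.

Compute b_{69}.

b_1 = 6·9 = 3
b_2 = 6·3 = 1
b_3 = 6·1 = 6
b_4 = 6·6 = 2
b_5 = 6·2 = 12
b_6 = 6·12 = 4
b_7 = 6·4 = 7
b_8 = 6·7 = 8
b_9 = 6·8 = 14
b_10 = 6·14 = 16
b_11 = 6·16 = 11
b_12 = 6·11 = 15
b_13 = 6·15 = 5
b_14 = 6·5 = 13
b_15 = 6·13 = 10
b_16 = 6·10 = 9
(b_16) = (9) = (b_0), so the sequence has period 16.
69 ≡ 5 (mod 16), hence b_69 = b_5 = 12.

12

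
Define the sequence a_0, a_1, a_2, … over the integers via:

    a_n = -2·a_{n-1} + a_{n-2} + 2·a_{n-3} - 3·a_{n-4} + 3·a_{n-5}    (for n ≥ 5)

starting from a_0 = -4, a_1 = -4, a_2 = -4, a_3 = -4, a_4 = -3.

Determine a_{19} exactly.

a_5 = -2·-3 + 1·-4 + 2·-4 + -3·-4 + 3·-4 = -6
a_6 = -2·-6 + 1·-3 + 2·-4 + -3·-4 + 3·-4 = 1
a_7 = -2·1 + 1·-6 + 2·-3 + -3·-4 + 3·-4 = -14
a_8 = -2·-14 + 1·1 + 2·-6 + -3·-3 + 3·-4 = 14
a_9 = -2·14 + 1·-14 + 2·1 + -3·-6 + 3·-3 = -31
a_10 = -2·-31 + 1·14 + 2·-14 + -3·1 + 3·-6 = 27
a_11 = -2·27 + 1·-31 + 2·14 + -3·-14 + 3·1 = -12
a_12 = -2·-12 + 1·27 + 2·-31 + -3·14 + 3·-14 = -95
a_13 = -2·-95 + 1·-12 + 2·27 + -3·-31 + 3·14 = 367
a_14 = -2·367 + 1·-95 + 2·-12 + -3·27 + 3·-31 = -1027
a_15 = -2·-1027 + 1·367 + 2·-95 + -3·-12 + 3·27 = 2348
a_16 = -2·2348 + 1·-1027 + 2·367 + -3·-95 + 3·-12 = -4740
a_17 = -2·-4740 + 1·2348 + 2·-1027 + -3·367 + 3·-95 = 8388
a_18 = -2·8388 + 1·-4740 + 2·2348 + -3·-1027 + 3·367 = -12638
a_19 = -2·-12638 + 1·8388 + 2·-4740 + -3·2348 + 3·-1027 = 14059

14059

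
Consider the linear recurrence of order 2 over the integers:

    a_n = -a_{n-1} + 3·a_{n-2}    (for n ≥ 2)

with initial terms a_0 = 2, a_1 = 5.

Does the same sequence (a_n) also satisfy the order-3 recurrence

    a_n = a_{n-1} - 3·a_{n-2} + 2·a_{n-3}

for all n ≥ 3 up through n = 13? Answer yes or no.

no

Terms a_0..a_13: 2, 5, 1, 14, -11, 53, -86, 245, -503, 1238, -2747, 6461, -14702, 34085
n=3: candidate gives -10, actual a_3 = 14 ✗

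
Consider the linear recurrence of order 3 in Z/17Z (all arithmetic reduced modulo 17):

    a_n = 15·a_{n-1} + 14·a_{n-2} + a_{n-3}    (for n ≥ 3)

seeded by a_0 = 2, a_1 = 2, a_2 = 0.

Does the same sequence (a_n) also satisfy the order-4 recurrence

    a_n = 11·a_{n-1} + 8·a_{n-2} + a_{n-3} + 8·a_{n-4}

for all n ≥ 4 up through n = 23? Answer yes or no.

Terms a_0..a_23: 2, 2, 0, 13, 10, 9, 16, 2, 8, 11, 7, 12, 0, 5, 2, 15, 3, 2, 2, 10, 10, 3, 8, 2
n=4: candidate gives 8, actual a_4 = 10 ✗

no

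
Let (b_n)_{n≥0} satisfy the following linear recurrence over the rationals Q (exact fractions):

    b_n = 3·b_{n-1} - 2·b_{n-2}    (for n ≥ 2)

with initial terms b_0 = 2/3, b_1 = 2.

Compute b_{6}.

b_2 = 3·2 + -2·2/3 = 14/3
b_3 = 3·14/3 + -2·2 = 10
b_4 = 3·10 + -2·14/3 = 62/3
b_5 = 3·62/3 + -2·10 = 42
b_6 = 3·42 + -2·62/3 = 254/3

254/3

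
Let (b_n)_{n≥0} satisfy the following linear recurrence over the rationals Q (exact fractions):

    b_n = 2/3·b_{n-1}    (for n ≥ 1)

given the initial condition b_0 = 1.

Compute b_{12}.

b_1 = 2/3·1 = 2/3
b_2 = 2/3·2/3 = 4/9
b_3 = 2/3·4/9 = 8/27
b_4 = 2/3·8/27 = 16/81
b_5 = 2/3·16/81 = 32/243
b_6 = 2/3·32/243 = 64/729
b_7 = 2/3·64/729 = 128/2187
b_8 = 2/3·128/2187 = 256/6561
b_9 = 2/3·256/6561 = 512/19683
b_10 = 2/3·512/19683 = 1024/59049
b_11 = 2/3·1024/59049 = 2048/177147
b_12 = 2/3·2048/177147 = 4096/531441

4096/531441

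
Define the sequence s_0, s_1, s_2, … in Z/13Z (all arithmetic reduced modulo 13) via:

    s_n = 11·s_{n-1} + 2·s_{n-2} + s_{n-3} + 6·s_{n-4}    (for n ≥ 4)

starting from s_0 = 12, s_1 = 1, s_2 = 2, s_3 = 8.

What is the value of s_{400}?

s_4 = 11·8 + 2·2 + 1·1 + 6·12 = 9
s_5 = 11·9 + 2·8 + 1·2 + 6·1 = 6
s_6 = 11·6 + 2·9 + 1·8 + 6·2 = 0
s_7 = 11·0 + 2·6 + 1·9 + 6·8 = 4
s_8 = 11·4 + 2·0 + 1·6 + 6·9 = 0
s_9 = 11·0 + 2·4 + 1·0 + 6·6 = 5
Continuing the recurrence:
  s_10 = 7;  s_11 = 7;  s_12 = 5;  s_13 = 2;  s_14 = 3;  s_15 = 6
  s_16 = 0;  s_17 = 1;  s_18 = 9;  s_19 = 7;  s_20 = 5;  s_21 = 6
  s_22 = 7;  s_23 = 6;  s_24 = 12;  s_25 = 5;  s_26 = 10;  s_27 = 12
  s_28 = 8;  s_29 = 9;  s_30 = 5;  s_31 = 10;  s_32 = 8;  s_33 = 11
  s_34 = 8;  s_35 = 9;  s_36 = 5;  s_37 = 4;  s_38 = 7;  s_39 = 1
  s_40 = 7;  s_41 = 6;  s_42 = 6;  s_43 = 0;  s_44 = 8;  s_45 = 0
  s_46 = 0;  s_47 = 8;  s_48 = 6;  s_49 = 4;  s_50 = 12;  s_51 = 12
  s_52 = 1;  s_53 = 6;  s_54 = 9;  s_55 = 2;  s_56 = 0;  s_57 = 10
  s_58 = 10;  s_59 = 12;  s_60 = 6;  s_61 = 4;  s_62 = 11;  s_63 = 12
  s_64 = 12;  s_65 = 9;  s_66 = 6;  s_67 = 12;  s_68 = 4;  s_69 = 11
  s_70 = 8;  s_71 = 4;  s_72 = 4;  s_73 = 9;  s_74 = 3;  s_75 = 1
  s_76 = 11;  s_77 = 11;  s_78 = 6;  s_79 = 1;  s_80 = 9;  s_81 = 4
  s_82 = 8;  s_83 = 7;  s_84 = 8;  s_85 = 4;  s_86 = 11;  s_87 = 10
  s_88 = 2;  s_89 = 12;  s_90 = 4;  s_91 = 0;  s_92 = 6;  s_93 = 12
  s_94 = 12;  s_95 = 6;  s_96 = 8;  s_97 = 2;  s_98 = 12;  s_99 = 11
  s_100 = 0;  s_101 = 7;  s_102 = 4;  s_103 = 7;  s_104 = 1;  s_105 = 6
  s_106 = 8;  s_107 = 0;  s_108 = 2;  s_109 = 1;  s_110 = 11;  s_111 = 8
  s_112 = 6;  s_113 = 8;  s_114 = 5;  s_115 = 8;  s_116 = 12;  s_117 = 6
  s_118 = 11;  s_119 = 11;  s_120 = 0;  s_121 = 4;  s_122 = 4;  s_123 = 1
  s_124 = 10;  s_125 = 10;  s_126 = 12;  s_127 = 12;  s_128 = 5;  s_129 = 8
  s_130 = 0;  s_131 = 2;  s_132 = 8;  s_133 = 10;  s_134 = 11;  s_135 = 5
  s_136 = 5;  s_137 = 6;  s_138 = 4;  s_139 = 0;  s_140 = 5;  s_141 = 4
  s_142 = 0;  s_143 = 0;  s_144 = 8;  s_145 = 8;  s_146 = 0;  s_147 = 11
  s_148 = 8;  s_149 = 2;  s_150 = 10;  s_151 = 6;  s_152 = 6;  s_153 = 9
  s_154 = 8;  s_155 = 5;  s_156 = 12;  s_157 = 9;  s_158 = 7;  s_159 = 7
  s_160 = 3;  s_161 = 4;  s_162 = 8;  s_163 = 11;  s_164 = 3;  s_165 = 9
  s_166 = 8;  s_167 = 6;  s_168 = 5;  s_169 = 12;  s_170 = 1;  s_171 = 11
  s_172 = 9;  s_173 = 12;  s_174 = 11;  s_175 = 12;  s_176 = 12;  s_177 = 5
  s_178 = 1;  s_179 = 1;  s_180 = 12;  s_181 = 9;  s_182 = 0;  s_183 = 10
  s_184 = 9;  s_185 = 4;  s_186 = 7;  s_187 = 11;  s_188 = 11;  s_189 = 5
  s_190 = 0;  s_191 = 9;  s_192 = 1;  s_193 = 7;  s_194 = 10;  s_195 = 10
  s_196 = 0;  s_197 = 7;  s_198 = 4;  s_199 = 1;  s_200 = 0;  s_201 = 9
  s_202 = 7;  s_203 = 10;  s_204 = 3;  s_205 = 10;  s_206 = 12;  s_207 = 7
  s_208 = 12;  s_209 = 10;  s_210 = 5;  s_211 = 12;  s_212 = 3;  s_213 = 5
  s_214 = 12;  s_215 = 9;  s_216 = 3;  s_217 = 2;  s_218 = 5;  s_219 = 12
  s_220 = 6;  s_221 = 3;  s_222 = 9;  s_223 = 1;  s_224 = 3;  s_225 = 10
  s_226 = 2;  s_227 = 12;  s_228 = 8;  s_229 = 5;  s_230 = 4;  s_231 = 4
  s_232 = 1;  s_233 = 1;  s_234 = 2;  s_235 = 10;  s_236 = 4;  s_237 = 7
  s_238 = 3;  s_239 = 7;  s_240 = 10;  s_241 = 0;  s_242 = 6;  s_243 = 1
  s_244 = 5;  s_245 = 11;  s_246 = 12;  s_247 = 9;  s_248 = 8;  s_249 = 2
  s_250 = 2;  s_251 = 10;  s_252 = 8;  s_253 = 5;  s_254 = 2;  s_255 = 9
  s_256 = 0;  s_257 = 11;  s_258 = 12;  s_259 = 0;  s_260 = 9;  s_261 = 8
  s_262 = 9;  s_263 = 7;  s_264 = 1;  s_265 = 4;  s_266 = 3;  s_267 = 6
  s_268 = 4;  s_269 = 5;  s_270 = 9;  s_271 = 6;  s_272 = 9;  s_273 = 7
  s_274 = 12;  s_275 = 9;  s_276 = 2;  s_277 = 3;  s_278 = 1;  s_279 = 8
  s_280 = 1;  s_281 = 7;  s_282 = 2;  s_283 = 7;  s_284 = 3;  s_285 = 0
  s_286 = 12;  s_287 = 8;  s_288 = 0;  s_289 = 2;  s_290 = 11;  s_291 = 4
  s_292 = 3;  s_293 = 12;  s_294 = 0;  s_295 = 12;  s_296 = 6;  s_297 = 6
  s_298 = 12;  s_299 = 1;  s_300 = 12;  s_301 = 0;  s_302 = 6;  s_303 = 6
  s_304 = 7;  s_305 = 4;  s_306 = 9;  s_307 = 7;  s_308 = 11;  s_309 = 12
  s_310 = 7;  s_311 = 11;  s_312 = 5;  s_313 = 0;  s_314 = 11;  s_315 = 10
  s_316 = 6;  s_317 = 6;  s_318 = 11;  s_319 = 4;  s_320 = 4;  s_321 = 8
  s_322 = 10;  s_323 = 11;  s_324 = 4;  s_325 = 7;  s_326 = 0;  s_327 = 6
  s_328 = 6;  s_329 = 3;  s_330 = 12;  s_331 = 11;  s_332 = 2;  s_333 = 9
  s_334 = 4;  s_335 = 0;  s_336 = 3;  s_337 = 0;  s_338 = 4;  s_339 = 8
  s_340 = 10;  s_341 = 0;  s_342 = 0;  s_343 = 6;  s_344 = 9;  s_345 = 7
  s_346 = 10;  s_347 = 0;  s_348 = 3;  s_349 = 7;  s_350 = 0;  s_351 = 4
  s_352 = 4;  s_353 = 3;  s_354 = 6;  s_355 = 9;  s_356 = 8;  s_357 = 0
  s_358 = 9;  s_359 = 5;  s_360 = 4;  s_361 = 11;  s_362 = 6;  s_363 = 5
  s_364 = 11;  s_365 = 8;  s_366 = 8;  s_367 = 2;  s_368 = 8;  s_369 = 5
  s_370 = 4;  s_371 = 9;  s_372 = 4;  s_373 = 5;  s_374 = 5;  s_375 = 6
  s_376 = 1;  s_377 = 6;  s_378 = 0;  s_379 = 10;  s_380 = 5;  s_381 = 7
  s_382 = 6;  s_383 = 2;  s_384 = 6;  s_385 = 1;  s_386 = 9;  s_387 = 2
  s_388 = 12;  s_389 = 8;  s_390 = 12;  s_391 = 3;  s_392 = 7;  s_393 = 0
  s_394 = 11;  s_395 = 3;  s_396 = 6;  s_397 = 5;  s_398 = 6
s_399 = 11·6 + 2·5 + 1·6 + 6·3 = 9
s_400 = 11·9 + 2·6 + 1·5 + 6·6 = 9

9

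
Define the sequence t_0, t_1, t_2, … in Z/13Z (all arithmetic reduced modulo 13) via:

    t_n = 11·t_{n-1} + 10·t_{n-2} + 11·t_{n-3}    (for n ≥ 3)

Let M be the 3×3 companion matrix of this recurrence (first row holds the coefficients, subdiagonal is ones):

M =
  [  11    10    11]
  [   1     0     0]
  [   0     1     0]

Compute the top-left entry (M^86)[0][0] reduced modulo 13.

(M^86)[0][0] is the top entry after applying M 86 times to the unit state (1, 0, 0). Equivalently it is h_{88} for the auxiliary sequence (h_n) obeying the same recurrence with h_2 = 1 and h_i = 0 for 0 ≤ i < 2:
h_3 = 11·1 + 10·0 + 11·0 = 11
h_4 = 11·11 + 10·1 + 11·0 = 1
h_5 = 11·1 + 10·11 + 11·1 = 2
h_6 = 11·2 + 10·1 + 11·11 = 10
h_7 = 11·10 + 10·2 + 11·1 = 11
h_8 = 11·11 + 10·10 + 11·2 = 9
h_9 = 11·9 + 10·11 + 11·10 = 7
h_10 = 11·7 + 10·9 + 11·11 = 2
h_11 = 11·2 + 10·7 + 11·9 = 9
h_12 = 11·9 + 10·2 + 11·7 = 1
h_13 = 11·1 + 10·9 + 11·2 = 6
h_14 = 11·6 + 10·1 + 11·9 = 6
h_15 = 11·6 + 10·6 + 11·1 = 7
h_16 = 11·7 + 10·6 + 11·6 = 8
h_17 = 11·8 + 10·7 + 11·6 = 3
h_18 = 11·3 + 10·8 + 11·7 = 8
h_19 = 11·8 + 10·3 + 11·8 = 11
h_20 = 11·11 + 10·8 + 11·3 = 0
h_21 = 11·0 + 10·11 + 11·8 = 3
h_22 = 11·3 + 10·0 + 11·11 = 11
h_23 = 11·11 + 10·3 + 11·0 = 8
h_24 = 11·8 + 10·11 + 11·3 = 10
h_25 = 11·10 + 10·8 + 11·11 = 12
h_26 = 11·12 + 10·10 + 11·8 = 8
h_27 = 11·8 + 10·12 + 11·10 = 6
h_28 = 11·6 + 10·8 + 11·12 = 5
h_29 = 11·5 + 10·6 + 11·8 = 8
h_30 = 11·8 + 10·5 + 11·6 = 9
h_31 = 11·9 + 10·8 + 11·5 = 0
h_32 = 11·0 + 10·9 + 11·8 = 9
h_33 = 11·9 + 10·0 + 11·9 = 3
h_34 = 11·3 + 10·9 + 11·0 = 6
h_35 = 11·6 + 10·3 + 11·9 = 0
h_36 = 11·0 + 10·6 + 11·3 = 2
h_37 = 11·2 + 10·0 + 11·6 = 10
h_38 = 11·10 + 10·2 + 11·0 = 0
h_39 = 11·0 + 10·10 + 11·2 = 5
h_40 = 11·5 + 10·0 + 11·10 = 9
h_41 = 11·9 + 10·5 + 11·0 = 6
h_42 = 11·6 + 10·9 + 11·5 = 3
h_43 = 11·3 + 10·6 + 11·9 = 10
h_44 = 11·10 + 10·3 + 11·6 = 11
h_45 = 11·11 + 10·10 + 11·3 = 7
h_46 = 11·7 + 10·11 + 11·10 = 11
h_47 = 11·11 + 10·7 + 11·11 = 0
h_48 = 11·0 + 10·11 + 11·7 = 5
h_49 = 11·5 + 10·0 + 11·11 = 7
h_50 = 11·7 + 10·5 + 11·0 = 10
h_51 = 11·10 + 10·7 + 11·5 = 1
h_52 = 11·1 + 10·10 + 11·7 = 6
h_53 = 11·6 + 10·1 + 11·10 = 4
h_54 = 11·4 + 10·6 + 11·1 = 11
h_55 = 11·11 + 10·4 + 11·6 = 6
h_56 = 11·6 + 10·11 + 11·4 = 12
h_57 = 11·12 + 10·6 + 11·11 = 1
h_58 = 11·1 + 10·12 + 11·6 = 2
h_59 = 11·2 + 10·1 + 11·12 = 8
h_60 = 11·8 + 10·2 + 11·1 = 2
h_61 = 11·2 + 10·8 + 11·2 = 7
h_62 = 11·7 + 10·2 + 11·8 = 3
h_63 = 11·3 + 10·7 + 11·2 = 8
h_64 = 11·8 + 10·3 + 11·7 = 0
h_65 = 11·0 + 10·8 + 11·3 = 9
h_66 = 11·9 + 10·0 + 11·8 = 5
h_67 = 11·5 + 10·9 + 11·0 = 2
h_68 = 11·2 + 10·5 + 11·9 = 2
h_69 = 11·2 + 10·2 + 11·5 = 6
h_70 = 11·6 + 10·2 + 11·2 = 4
h_71 = 11·4 + 10·6 + 11·2 = 9
h_72 = 11·9 + 10·4 + 11·6 = 10
h_73 = 11·10 + 10·9 + 11·4 = 10
h_74 = 11·10 + 10·10 + 11·9 = 10
h_75 = 11·10 + 10·10 + 11·10 = 8
h_76 = 11·8 + 10·10 + 11·10 = 12
h_77 = 11·12 + 10·8 + 11·10 = 10
h_78 = 11·10 + 10·12 + 11·8 = 6
h_79 = 11·6 + 10·10 + 11·12 = 12
h_80 = 11·12 + 10·6 + 11·10 = 3
h_81 = 11·3 + 10·12 + 11·6 = 11
h_82 = 11·11 + 10·3 + 11·12 = 10
h_83 = 11·10 + 10·11 + 11·3 = 6
h_84 = 11·6 + 10·10 + 11·11 = 1
h_85 = 11·1 + 10·6 + 11·10 = 12
h_86 = 11·12 + 10·1 + 11·6 = 0
h_87 = 11·0 + 10·12 + 11·1 = 1
h_88 = 11·1 + 10·0 + 11·12 = 0

0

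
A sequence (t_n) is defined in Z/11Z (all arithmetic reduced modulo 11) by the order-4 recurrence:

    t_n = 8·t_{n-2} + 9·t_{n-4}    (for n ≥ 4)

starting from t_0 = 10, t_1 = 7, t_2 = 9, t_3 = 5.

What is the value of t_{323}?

t_4 = 0·5 + 8·9 + 0·7 + 9·10 = 8
t_5 = 0·8 + 8·5 + 0·9 + 9·7 = 4
t_6 = 0·4 + 8·8 + 0·5 + 9·9 = 2
t_7 = 0·2 + 8·4 + 0·8 + 9·5 = 0
t_8 = 0·0 + 8·2 + 0·4 + 9·8 = 0
t_9 = 0·0 + 8·0 + 0·2 + 9·4 = 3
t_10 = 0·3 + 8·0 + 0·0 + 9·2 = 7
t_11 = 0·7 + 8·3 + 0·0 + 9·0 = 2
t_12 = 0·2 + 8·7 + 0·3 + 9·0 = 1
t_13 = 0·1 + 8·2 + 0·7 + 9·3 = 10
t_14 = 0·10 + 8·1 + 0·2 + 9·7 = 5
t_15 = 0·5 + 8·10 + 0·1 + 9·2 = 10
t_16 = 0·10 + 8·5 + 0·10 + 9·1 = 5
t_17 = 0·5 + 8·10 + 0·5 + 9·10 = 5
t_18 = 0·5 + 8·5 + 0·10 + 9·5 = 8
t_19 = 0·8 + 8·5 + 0·5 + 9·10 = 9
t_20 = 0·9 + 8·8 + 0·5 + 9·5 = 10
t_21 = 0·10 + 8·9 + 0·8 + 9·5 = 7
t_22 = 0·7 + 8·10 + 0·9 + 9·8 = 9
t_23 = 0·9 + 8·7 + 0·10 + 9·9 = 5
(t_20, t_21, t_22, t_23) = (10, 7, 9, 5) = (t_0, t_1, t_2, t_3), so the sequence has period 20.
323 ≡ 3 (mod 20), hence t_323 = t_3 = 5.

5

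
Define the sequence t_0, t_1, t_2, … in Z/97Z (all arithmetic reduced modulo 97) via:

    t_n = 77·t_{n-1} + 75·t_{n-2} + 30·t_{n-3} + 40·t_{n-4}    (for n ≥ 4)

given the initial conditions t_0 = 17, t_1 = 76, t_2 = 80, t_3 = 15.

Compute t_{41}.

55

t_4 = 77·15 + 75·80 + 30·76 + 40·17 = 27
t_5 = 77·27 + 75·15 + 30·80 + 40·76 = 11
t_6 = 77·11 + 75·27 + 30·15 + 40·80 = 23
t_7 = 77·23 + 75·11 + 30·27 + 40·15 = 29
t_8 = 77·29 + 75·23 + 30·11 + 40·27 = 33
t_9 = 77·33 + 75·29 + 30·23 + 40·11 = 26
t_10 = 77·26 + 75·33 + 30·29 + 40·23 = 59
t_11 = 77·59 + 75·26 + 30·33 + 40·29 = 10
t_12 = 77·10 + 75·59 + 30·26 + 40·33 = 20
t_13 = 77·20 + 75·10 + 30·59 + 40·26 = 56
t_14 = 77·56 + 75·20 + 30·10 + 40·59 = 33
t_15 = 77·33 + 75·56 + 30·20 + 40·10 = 78
t_16 = 77·78 + 75·33 + 30·56 + 40·20 = 0
t_17 = 77·0 + 75·78 + 30·33 + 40·56 = 59
t_18 = 77·59 + 75·0 + 30·78 + 40·33 = 55
t_19 = 77·55 + 75·59 + 30·0 + 40·78 = 43
t_20 = 77·43 + 75·55 + 30·59 + 40·0 = 88
t_21 = 77·88 + 75·43 + 30·55 + 40·59 = 43
t_22 = 77·43 + 75·88 + 30·43 + 40·55 = 15
t_23 = 77·15 + 75·43 + 30·88 + 40·43 = 10
t_24 = 77·10 + 75·15 + 30·43 + 40·88 = 12
t_25 = 77·12 + 75·10 + 30·15 + 40·43 = 61
t_26 = 77·61 + 75·12 + 30·10 + 40·15 = 95
t_27 = 77·95 + 75·61 + 30·12 + 40·10 = 40
t_28 = 77·40 + 75·95 + 30·61 + 40·12 = 2
t_29 = 77·2 + 75·40 + 30·95 + 40·61 = 5
t_30 = 77·5 + 75·2 + 30·40 + 40·95 = 6
t_31 = 77·6 + 75·5 + 30·2 + 40·40 = 72
t_32 = 77·72 + 75·6 + 30·5 + 40·2 = 16
t_33 = 77·16 + 75·72 + 30·6 + 40·5 = 28
t_34 = 77·28 + 75·16 + 30·72 + 40·6 = 33
t_35 = 77·33 + 75·28 + 30·16 + 40·72 = 47
t_36 = 77·47 + 75·33 + 30·28 + 40·16 = 8
t_37 = 77·8 + 75·47 + 30·33 + 40·28 = 43
t_38 = 77·43 + 75·8 + 30·47 + 40·33 = 45
t_39 = 77·45 + 75·43 + 30·8 + 40·47 = 80
t_40 = 77·80 + 75·45 + 30·43 + 40·8 = 87
t_41 = 77·87 + 75·80 + 30·45 + 40·43 = 55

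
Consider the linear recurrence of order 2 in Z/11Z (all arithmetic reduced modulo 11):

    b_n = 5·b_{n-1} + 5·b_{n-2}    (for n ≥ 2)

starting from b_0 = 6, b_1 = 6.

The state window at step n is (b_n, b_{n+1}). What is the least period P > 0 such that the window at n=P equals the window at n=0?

10

n=0: window = (6, 6)
n=1: window = (6, 5)
n=2: window = (5, 0)
n=3: window = (0, 3)
n=4: window = (3, 4)
n=5: window = (4, 2)
n=6: window = (2, 8)
n=7: window = (8, 6)
n=8: window = (6, 4)
n=9: window = (4, 6)
n=10: window = (6, 6)
window at n=10 equals window at n=0 → period = 10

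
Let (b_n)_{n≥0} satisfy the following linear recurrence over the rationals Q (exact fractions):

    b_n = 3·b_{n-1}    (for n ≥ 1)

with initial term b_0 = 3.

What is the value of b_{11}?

b_1 = 3·3 = 9
b_2 = 3·9 = 27
b_3 = 3·27 = 81
b_4 = 3·81 = 243
b_5 = 3·243 = 729
b_6 = 3·729 = 2187
b_7 = 3·2187 = 6561
b_8 = 3·6561 = 19683
b_9 = 3·19683 = 59049
b_10 = 3·59049 = 177147
b_11 = 3·177147 = 531441

531441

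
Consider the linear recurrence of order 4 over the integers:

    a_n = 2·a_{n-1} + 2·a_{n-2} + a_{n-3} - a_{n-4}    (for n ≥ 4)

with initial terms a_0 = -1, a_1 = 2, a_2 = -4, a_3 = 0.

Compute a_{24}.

a_4 = 2·0 + 2·-4 + 1·2 + -1·-1 = -5
a_5 = 2·-5 + 2·0 + 1·-4 + -1·2 = -16
a_6 = 2·-16 + 2·-5 + 1·0 + -1·-4 = -38
a_7 = 2·-38 + 2·-16 + 1·-5 + -1·0 = -113
a_8 = 2·-113 + 2·-38 + 1·-16 + -1·-5 = -313
a_9 = 2·-313 + 2·-113 + 1·-38 + -1·-16 = -874
a_10 = 2·-874 + 2·-313 + 1·-113 + -1·-38 = -2449
a_11 = 2·-2449 + 2·-874 + 1·-313 + -1·-113 = -6846
a_12 = 2·-6846 + 2·-2449 + 1·-874 + -1·-313 = -19151
a_13 = 2·-19151 + 2·-6846 + 1·-2449 + -1·-874 = -53569
a_14 = 2·-53569 + 2·-19151 + 1·-6846 + -1·-2449 = -149837
a_15 = 2·-149837 + 2·-53569 + 1·-19151 + -1·-6846 = -419117
a_16 = 2·-419117 + 2·-149837 + 1·-53569 + -1·-19151 = -1172326
a_17 = 2·-1172326 + 2·-419117 + 1·-149837 + -1·-53569 = -3279154
a_18 = 2·-3279154 + 2·-1172326 + 1·-419117 + -1·-149837 = -9172240
a_19 = 2·-9172240 + 2·-3279154 + 1·-1172326 + -1·-419117 = -25655997
a_20 = 2·-25655997 + 2·-9172240 + 1·-3279154 + -1·-1172326 = -71763302
a_21 = 2·-71763302 + 2·-25655997 + 1·-9172240 + -1·-3279154 = -200731684
a_22 = 2·-200731684 + 2·-71763302 + 1·-25655997 + -1·-9172240 = -561473729
a_23 = 2·-561473729 + 2·-200731684 + 1·-71763302 + -1·-25655997 = -1570518131
a_24 = 2·-1570518131 + 2·-561473729 + 1·-200731684 + -1·-71763302 = -4392952102

-4392952102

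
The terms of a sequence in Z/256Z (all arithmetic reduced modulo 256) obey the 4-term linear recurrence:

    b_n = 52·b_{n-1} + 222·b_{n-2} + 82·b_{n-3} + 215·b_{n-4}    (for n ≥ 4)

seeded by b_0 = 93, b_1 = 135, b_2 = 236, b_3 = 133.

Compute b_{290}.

b_4 = 52·133 + 222·236 + 82·135 + 215·93 = 5
b_5 = 52·5 + 222·133 + 82·236 + 215·135 = 83
b_6 = 52·83 + 222·5 + 82·133 + 215·236 = 0
b_7 = 52·0 + 222·83 + 82·5 + 215·133 = 71
b_8 = 52·71 + 222·0 + 82·83 + 215·5 = 53
b_9 = 52·53 + 222·71 + 82·0 + 215·83 = 11
Continuing the recurrence:
  b_10 = 240;  b_11 = 229;  b_12 = 173;  b_13 = 215;  b_14 = 156;  b_15 = 223
  b_16 = 189;  b_17 = 79;  b_18 = 100;  b_19 = 165;  b_20 = 69;  b_21 = 123
  b_22 = 168;  b_23 = 119;  b_24 = 53;  b_25 = 19;  b_26 = 8;  b_27 = 5
  b_28 = 141;  b_29 = 127;  b_30 = 100;  b_31 = 207;  b_32 = 221;  b_33 = 23
  b_34 = 156;  b_35 = 69;  b_36 = 69;  b_37 = 35;  b_38 = 16;  b_39 = 167
  b_40 = 245;  b_41 = 27;  b_42 = 224;  b_43 = 165;  b_44 = 45;  b_45 = 167
  b_46 = 236;  b_47 = 191;  b_48 = 189;  b_49 = 223;  b_50 = 148;  b_51 = 101
  b_52 = 5;  b_53 = 75;  b_54 = 56;  b_55 = 215;  b_56 = 117;  b_57 = 35
  b_58 = 120;  b_59 = 197;  b_60 = 141;  b_61 = 79;  b_62 = 52;  b_63 = 175
  b_64 = 93;  b_65 = 167;  b_66 = 76;  b_67 = 5;  b_68 = 133;  b_69 = 243
  b_70 = 32;  b_71 = 7;  b_72 = 181;  b_73 = 43;  b_74 = 208;  b_75 = 101
  b_76 = 173;  b_77 = 119;  b_78 = 60;  b_79 = 159;  b_80 = 189;  b_81 = 111
  b_82 = 196;  b_83 = 37;  b_84 = 197;  b_85 = 27;  b_86 = 200;  b_87 = 55
  b_88 = 181;  b_89 = 51;  b_90 = 232;  b_91 = 133;  b_92 = 141;  b_93 = 31
  b_94 = 4;  b_95 = 143;  b_96 = 221;  b_97 = 55;  b_98 = 252;  b_99 = 197
  b_100 = 197;  b_101 = 195;  b_102 = 48;  b_103 = 103;  b_104 = 117;  b_105 = 59
  b_106 = 192;  b_107 = 37;  b_108 = 45;  b_109 = 71;  b_110 = 140;  b_111 = 127
  b_112 = 189;  b_113 = 255;  b_114 = 244;  b_115 = 229;  b_116 = 133;  b_117 = 235
  b_118 = 88;  b_119 = 151;  b_120 = 245;  b_121 = 67;  b_122 = 88;  b_123 = 69
  b_124 = 141;  b_125 = 239;  b_126 = 212;  b_127 = 111;  b_128 = 93;  b_129 = 199
  b_130 = 172;  b_131 = 133;  b_132 = 5;  b_133 = 147;  b_134 = 64;  b_135 = 199
  b_136 = 53;  b_137 = 75;  b_138 = 176;  b_139 = 229;  b_140 = 173;  b_141 = 23
  b_142 = 220;  b_143 = 95;  b_144 = 189;  b_145 = 143;  b_146 = 36;  b_147 = 165
  b_148 = 69;  b_149 = 187;  b_150 = 232;  b_151 = 247;  b_152 = 53;  b_153 = 83
  b_154 = 200;  b_155 = 5;  b_156 = 141;  b_157 = 191;  b_158 = 164;  b_159 = 79
  b_160 = 221;  b_161 = 87;  b_162 = 92;  b_163 = 69;  b_164 = 69;  b_165 = 99
  b_166 = 80;  b_167 = 39;  b_168 = 245;  b_169 = 91;  b_170 = 160;  b_171 = 165
  b_172 = 45;  b_173 = 231;  b_174 = 44;  b_175 = 63;  b_176 = 189;  b_177 = 31
  b_178 = 84;  b_179 = 101;  b_180 = 5;  b_181 = 139;  b_182 = 120;  b_183 = 87
  b_184 = 117;  b_185 = 99;  b_186 = 56;  b_187 = 197;  b_188 = 141;  b_189 = 143
  b_190 = 116;  b_191 = 47;  b_192 = 93;  b_193 = 231;  b_194 = 12;  b_195 = 5
  b_196 = 133;  b_197 = 51;  b_198 = 96;  b_199 = 135;  b_200 = 181;  b_201 = 107
  b_202 = 144;  b_203 = 101;  b_204 = 173;  b_205 = 183;  b_206 = 124;  b_207 = 31
  b_208 = 189;  b_209 = 175;  b_210 = 132;  b_211 = 37;  b_212 = 197;  b_213 = 91
  b_214 = 8;  b_215 = 183;  b_216 = 181;  b_217 = 115;  b_218 = 168;  b_219 = 133
  b_220 = 141;  b_221 = 95;  b_222 = 68;  b_223 = 15;  b_224 = 221;  b_225 = 119
  b_226 = 188;  b_227 = 197;  b_228 = 197;  b_229 = 3;  b_230 = 112;  b_231 = 231
  b_232 = 117;  b_233 = 123;  b_234 = 128;  b_235 = 37;  b_236 = 45;  b_237 = 135
  b_238 = 204;  b_239 = 255;  b_240 = 189;  b_241 = 63;  b_242 = 180;  b_243 = 229
  b_244 = 133;  b_245 = 43;  b_246 = 152;  b_247 = 23;  b_248 = 245;  b_249 = 131
  b_250 = 24;  b_251 = 69;  b_252 = 141;  b_253 = 47;  b_254 = 20;  b_255 = 239
  b_256 = 93;  b_257 = 7;  b_258 = 108;  b_259 = 133;  b_260 = 5;  b_261 = 211
  b_262 = 128;  b_263 = 71;  b_264 = 53;  b_265 = 139;  b_266 = 112;  b_267 = 229
  b_268 = 173;  b_269 = 87;  b_270 = 28;  b_271 = 223;  b_272 = 189;  b_273 = 207
  b_274 = 228;  b_275 = 165;  b_276 = 69;  b_277 = 251;  b_278 = 40;  b_279 = 119
  b_280 = 53;  b_281 = 147;  b_282 = 136;  b_283 = 5;  b_284 = 141;  b_285 = 255
  b_286 = 228;  b_287 = 207;  b_288 = 221
b_289 = 52·221 + 222·207 + 82·228 + 215·255 = 151
b_290 = 52·151 + 222·221 + 82·207 + 215·228 = 28

28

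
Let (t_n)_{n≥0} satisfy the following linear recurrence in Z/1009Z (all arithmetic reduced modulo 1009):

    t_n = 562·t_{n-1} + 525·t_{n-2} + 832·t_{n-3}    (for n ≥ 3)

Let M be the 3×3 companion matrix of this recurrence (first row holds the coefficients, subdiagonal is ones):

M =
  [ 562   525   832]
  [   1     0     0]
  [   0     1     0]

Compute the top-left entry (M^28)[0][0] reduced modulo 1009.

(M^28)[0][0] is the top entry after applying M 28 times to the unit state (1, 0, 0). Equivalently it is h_{30} for the auxiliary sequence (h_n) obeying the same recurrence with h_2 = 1 and h_i = 0 for 0 ≤ i < 2:
h_3 = 562·1 + 525·0 + 832·0 = 562
h_4 = 562·562 + 525·1 + 832·0 = 552
h_5 = 562·552 + 525·562 + 832·1 = 706
h_6 = 562·706 + 525·552 + 832·562 = 869
h_7 = 562·869 + 525·706 + 832·552 = 538
h_8 = 562·538 + 525·869 + 832·706 = 976
h_9 = 562·976 + 525·538 + 832·869 = 110
h_10 = 562·110 + 525·976 + 832·538 = 728
h_11 = 562·728 + 525·110 + 832·976 = 515
h_12 = 562·515 + 525·728 + 832·110 = 346
h_13 = 562·346 + 525·515 + 832·728 = 983
h_14 = 562·983 + 525·346 + 832·515 = 208
h_15 = 562·208 + 525·983 + 832·346 = 635
h_16 = 562·635 + 525·208 + 832·983 = 478
h_17 = 562·478 + 525·635 + 832·208 = 155
h_18 = 562·155 + 525·478 + 832·635 = 658
h_19 = 562·658 + 525·155 + 832·478 = 298
h_20 = 562·298 + 525·658 + 832·155 = 162
h_21 = 562·162 + 525·298 + 832·658 = 867
h_22 = 562·867 + 525·162 + 832·298 = 932
h_23 = 562·932 + 525·867 + 832·162 = 816
h_24 = 562·816 + 525·932 + 832·867 = 350
h_25 = 562·350 + 525·816 + 832·932 = 32
h_26 = 562·32 + 525·350 + 832·816 = 798
h_27 = 562·798 + 525·32 + 832·350 = 735
h_28 = 562·735 + 525·798 + 832·32 = 994
h_29 = 562·994 + 525·735 + 832·798 = 93
h_30 = 562·93 + 525·994 + 832·735 = 61

61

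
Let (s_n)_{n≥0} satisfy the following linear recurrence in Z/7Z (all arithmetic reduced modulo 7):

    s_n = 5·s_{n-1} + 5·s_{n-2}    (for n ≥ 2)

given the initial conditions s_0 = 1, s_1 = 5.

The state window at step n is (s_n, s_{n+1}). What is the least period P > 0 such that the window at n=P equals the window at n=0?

24

n=0: window = (1, 5)
n=1: window = (5, 2)
n=2: window = (2, 0)
n=3: window = (0, 3)
n=4: window = (3, 1)
n=5: window = (1, 6)
n=6: window = (6, 0)
n=7: window = (0, 2)
n=8: window = (2, 3)
n=9: window = (3, 4)
n=10: window = (4, 0)
n=11: window = (0, 6)
n=12: window = (6, 2)
n=13: window = (2, 5)
n=14: window = (5, 0)
n=15: window = (0, 4)
n=16: window = (4, 6)
n=17: window = (6, 1)
n=18: window = (1, 0)
n=19: window = (0, 5)
n=20: window = (5, 4)
n=21: window = (4, 3)
n=22: window = (3, 0)
n=23: window = (0, 1)
n=24: window = (1, 5)
window at n=24 equals window at n=0 → period = 24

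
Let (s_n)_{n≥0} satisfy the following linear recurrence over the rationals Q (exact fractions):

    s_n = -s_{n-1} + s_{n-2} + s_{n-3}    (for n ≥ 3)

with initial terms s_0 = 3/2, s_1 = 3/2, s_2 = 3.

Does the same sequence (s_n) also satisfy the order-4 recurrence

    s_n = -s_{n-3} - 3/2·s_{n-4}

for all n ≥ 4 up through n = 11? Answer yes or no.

Terms s_0..s_11: 3/2, 3/2, 3, 0, 9/2, -3/2, 6, -3, 15/2, -9/2, 9, -6
n=4: candidate gives -15/4, actual s_4 = 9/2 ✗

no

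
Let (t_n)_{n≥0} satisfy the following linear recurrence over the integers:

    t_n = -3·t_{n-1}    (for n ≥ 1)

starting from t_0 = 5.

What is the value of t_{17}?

-645700815

t_1 = -3·5 = -15
t_2 = -3·-15 = 45
t_3 = -3·45 = -135
t_4 = -3·-135 = 405
t_5 = -3·405 = -1215
t_6 = -3·-1215 = 3645
t_7 = -3·3645 = -10935
t_8 = -3·-10935 = 32805
t_9 = -3·32805 = -98415
t_10 = -3·-98415 = 295245
t_11 = -3·295245 = -885735
t_12 = -3·-885735 = 2657205
t_13 = -3·2657205 = -7971615
t_14 = -3·-7971615 = 23914845
t_15 = -3·23914845 = -71744535
t_16 = -3·-71744535 = 215233605
t_17 = -3·215233605 = -645700815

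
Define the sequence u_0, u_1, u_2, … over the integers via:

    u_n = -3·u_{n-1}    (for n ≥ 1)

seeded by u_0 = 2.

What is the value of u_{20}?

6973568802

u_1 = -3·2 = -6
u_2 = -3·-6 = 18
u_3 = -3·18 = -54
u_4 = -3·-54 = 162
u_5 = -3·162 = -486
u_6 = -3·-486 = 1458
u_7 = -3·1458 = -4374
u_8 = -3·-4374 = 13122
u_9 = -3·13122 = -39366
u_10 = -3·-39366 = 118098
u_11 = -3·118098 = -354294
u_12 = -3·-354294 = 1062882
u_13 = -3·1062882 = -3188646
u_14 = -3·-3188646 = 9565938
u_15 = -3·9565938 = -28697814
u_16 = -3·-28697814 = 86093442
u_17 = -3·86093442 = -258280326
u_18 = -3·-258280326 = 774840978
u_19 = -3·774840978 = -2324522934
u_20 = -3·-2324522934 = 6973568802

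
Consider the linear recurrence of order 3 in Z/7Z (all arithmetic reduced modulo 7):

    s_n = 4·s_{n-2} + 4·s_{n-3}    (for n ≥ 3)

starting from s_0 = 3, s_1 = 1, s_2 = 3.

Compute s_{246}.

s_3 = 0·3 + 4·1 + 4·3 = 2
s_4 = 0·2 + 4·3 + 4·1 = 2
s_5 = 0·2 + 4·2 + 4·3 = 6
s_6 = 0·6 + 4·2 + 4·2 = 2
s_7 = 0·2 + 4·6 + 4·2 = 4
s_8 = 0·4 + 4·2 + 4·6 = 4
s_9 = 0·4 + 4·4 + 4·2 = 3
s_10 = 0·3 + 4·4 + 4·4 = 4
s_11 = 0·4 + 4·3 + 4·4 = 0
s_12 = 0·0 + 4·4 + 4·3 = 0
s_13 = 0·0 + 4·0 + 4·4 = 2
s_14 = 0·2 + 4·0 + 4·0 = 0
s_15 = 0·0 + 4·2 + 4·0 = 1
s_16 = 0·1 + 4·0 + 4·2 = 1
s_17 = 0·1 + 4·1 + 4·0 = 4
s_18 = 0·4 + 4·1 + 4·1 = 1
s_19 = 0·1 + 4·4 + 4·1 = 6
s_20 = 0·6 + 4·1 + 4·4 = 6
s_21 = 0·6 + 4·6 + 4·1 = 0
s_22 = 0·0 + 4·6 + 4·6 = 6
s_23 = 0·6 + 4·0 + 4·6 = 3
s_24 = 0·3 + 4·6 + 4·0 = 3
s_25 = 0·3 + 4·3 + 4·6 = 1
s_26 = 0·1 + 4·3 + 4·3 = 3
(s_24, s_25, s_26) = (3, 1, 3) = (s_0, s_1, s_2), so the sequence has period 24.
246 ≡ 6 (mod 24), hence s_246 = s_6 = 2.

2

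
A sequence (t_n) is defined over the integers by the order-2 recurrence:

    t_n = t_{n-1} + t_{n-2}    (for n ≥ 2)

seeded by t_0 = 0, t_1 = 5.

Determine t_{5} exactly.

25

t_2 = 1·5 + 1·0 = 5
t_3 = 1·5 + 1·5 = 10
t_4 = 1·10 + 1·5 = 15
t_5 = 1·15 + 1·10 = 25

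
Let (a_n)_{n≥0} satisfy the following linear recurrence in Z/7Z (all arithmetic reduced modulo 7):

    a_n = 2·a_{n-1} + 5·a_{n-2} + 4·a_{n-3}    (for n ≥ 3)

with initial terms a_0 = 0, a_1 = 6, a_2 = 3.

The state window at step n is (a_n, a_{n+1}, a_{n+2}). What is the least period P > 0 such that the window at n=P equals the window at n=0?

n=0: window = (0, 6, 3)
n=1: window = (6, 3, 1)
n=2: window = (3, 1, 6)
n=3: window = (1, 6, 1)
n=4: window = (6, 1, 1)
n=5: window = (1, 1, 3)
n=6: window = (1, 3, 1)
n=7: window = (3, 1, 0)
n=8: window = (1, 0, 3)
n=9: window = (0, 3, 3)
n=10: window = (3, 3, 0)
n=11: window = (3, 0, 6)
n=12: window = (0, 6, 3)
window at n=12 equals window at n=0 → period = 12

12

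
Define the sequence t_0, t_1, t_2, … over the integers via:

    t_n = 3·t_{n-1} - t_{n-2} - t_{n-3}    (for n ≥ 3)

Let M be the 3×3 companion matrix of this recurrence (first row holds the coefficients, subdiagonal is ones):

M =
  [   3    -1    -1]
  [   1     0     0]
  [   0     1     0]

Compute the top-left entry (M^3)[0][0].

(M^3)[0][0] is the top entry after applying M 3 times to the unit state (1, 0, 0). Equivalently it is h_{5} for the auxiliary sequence (h_n) obeying the same recurrence with h_2 = 1 and h_i = 0 for 0 ≤ i < 2:
h_3 = 3·1 + -1·0 + -1·0 = 3
h_4 = 3·3 + -1·1 + -1·0 = 8
h_5 = 3·8 + -1·3 + -1·1 = 20

20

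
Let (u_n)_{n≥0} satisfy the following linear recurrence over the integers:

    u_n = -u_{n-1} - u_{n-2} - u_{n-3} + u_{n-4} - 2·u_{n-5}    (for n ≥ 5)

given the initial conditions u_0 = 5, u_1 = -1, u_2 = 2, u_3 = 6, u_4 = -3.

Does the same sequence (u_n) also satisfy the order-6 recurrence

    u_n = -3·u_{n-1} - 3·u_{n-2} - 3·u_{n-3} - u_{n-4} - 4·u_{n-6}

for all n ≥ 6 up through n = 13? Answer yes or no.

Terms u_0..u_13: 5, -1, 2, 6, -3, -16, 17, 4, -20, -11, 76, -75, -18, 46
n=6: candidate gives 17, actual u_6 = 17 ✓
n=7: candidate gives 4, actual u_7 = 4 ✓
n=8: candidate gives -20, actual u_8 = -20 ✓
n=9: candidate gives -11, actual u_9 = -11 ✓
n=10: candidate gives 76, actual u_10 = 76 ✓
n=11: candidate gives -75, actual u_11 = -75 ✓
n=12: candidate gives -18, actual u_12 = -18 ✓
n=13: candidate gives 46, actual u_13 = 46 ✓

yes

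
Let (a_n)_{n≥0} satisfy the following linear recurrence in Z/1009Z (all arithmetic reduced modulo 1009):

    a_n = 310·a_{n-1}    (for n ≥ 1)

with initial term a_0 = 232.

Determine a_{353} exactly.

499

a_1 = 310·232 = 281
a_2 = 310·281 = 336
a_3 = 310·336 = 233
a_4 = 310·233 = 591
a_5 = 310·591 = 581
a_6 = 310·581 = 508
Continuing the recurrence:
  a_7 = 76;  a_8 = 353;  a_9 = 458;  a_10 = 720;  a_11 = 211;  a_12 = 834
  a_13 = 236;  a_14 = 512;  a_15 = 307;  a_16 = 324;  a_17 = 549;  a_18 = 678
  a_19 = 308;  a_20 = 634;  a_21 = 794;  a_22 = 953;  a_23 = 802;  a_24 = 406
  a_25 = 744;  a_26 = 588;  a_27 = 660;  a_28 = 782;  a_29 = 260;  a_30 = 889
  a_31 = 133;  a_32 = 870;  a_33 = 297;  a_34 = 251;  a_35 = 117;  a_36 = 955
  a_37 = 413;  a_38 = 896;  a_39 = 285;  a_40 = 567;  a_41 = 204;  a_42 = 682
  a_43 = 539;  a_44 = 605;  a_45 = 885;  a_46 = 911;  a_47 = 899;  a_48 = 206
  a_49 = 293;  a_50 = 20;  a_51 = 146;  a_52 = 864;  a_53 = 455;  a_54 = 799
  a_55 = 485;  a_56 = 9;  a_57 = 772;  a_58 = 187;  a_59 = 457;  a_60 = 410
  a_61 = 975;  a_62 = 559;  a_63 = 751;  a_64 = 740;  a_65 = 357;  a_66 = 689
  a_67 = 691;  a_68 = 302;  a_69 = 792;  a_70 = 333;  a_71 = 312;  a_72 = 865
  a_73 = 765;  a_74 = 35;  a_75 = 760;  a_76 = 503;  a_77 = 544;  a_78 = 137
  a_79 = 92;  a_80 = 268;  a_81 = 342;  a_82 = 75;  a_83 = 43;  a_84 = 213
  a_85 = 445;  a_86 = 726;  a_87 = 53;  a_88 = 286;  a_89 = 877;  a_90 = 449
  a_91 = 957;  a_92 = 24;  a_93 = 377;  a_94 = 835;  a_95 = 546;  a_96 = 757
  a_97 = 582;  a_98 = 818;  a_99 = 321;  a_100 = 628;  a_101 = 952;  a_102 = 492
  a_103 = 161;  a_104 = 469;  a_105 = 94;  a_106 = 888;  a_107 = 832;  a_108 = 625
  a_109 = 22;  a_110 = 766;  a_111 = 345;  a_112 = 1005;  a_113 = 778;  a_114 = 29
  a_115 = 918;  a_116 = 42;  a_117 = 912;  a_118 = 200;  a_119 = 451;  a_120 = 568
  a_121 = 514;  a_122 = 927;  a_123 = 814;  a_124 = 90;  a_125 = 657;  a_126 = 861
  a_127 = 534;  a_128 = 64;  a_129 = 669;  a_130 = 545;  a_131 = 447;  a_132 = 337
  a_133 = 543;  a_134 = 836;  a_135 = 856;  a_136 = 1002;  a_137 = 857;  a_138 = 303
  a_139 = 93;  a_140 = 578;  a_141 = 587;  a_142 = 350;  a_143 = 537;  a_144 = 994
  a_145 = 395;  a_146 = 361;  a_147 = 920;  a_148 = 662;  a_149 = 393;  a_150 = 750
  a_151 = 430;  a_152 = 112;  a_153 = 414;  a_154 = 197;  a_155 = 530;  a_156 = 842
  a_157 = 698;  a_158 = 454;  a_159 = 489;  a_160 = 240;  a_161 = 743;  a_162 = 278
  a_163 = 415;  a_164 = 507;  a_165 = 775;  a_166 = 108;  a_167 = 183;  a_168 = 226
  a_169 = 439;  a_170 = 884;  a_171 = 601;  a_172 = 654;  a_173 = 940;  a_174 = 808
  a_175 = 248;  a_176 = 196;  a_177 = 220;  a_178 = 597;  a_179 = 423;  a_180 = 969
  a_181 = 717;  a_182 = 290;  a_183 = 99;  a_184 = 420;  a_185 = 39;  a_186 = 991
  a_187 = 474;  a_188 = 635;  a_189 = 95;  a_190 = 189;  a_191 = 68;  a_192 = 900
  a_193 = 516;  a_194 = 538;  a_195 = 295;  a_196 = 640;  a_197 = 636;  a_198 = 405
  a_199 = 434;  a_200 = 343;  a_201 = 385;  a_202 = 288;  a_203 = 488;  a_204 = 939
  a_205 = 498;  a_206 = 3;  a_207 = 930;  a_208 = 735;  a_209 = 825;  a_210 = 473
  a_211 = 325;  a_212 = 859;  a_213 = 923;  a_214 = 583;  a_215 = 119;  a_216 = 566
  a_217 = 903;  a_218 = 437;  a_219 = 264;  a_220 = 111;  a_221 = 104;  a_222 = 961
  a_223 = 255;  a_224 = 348;  a_225 = 926;  a_226 = 504;  a_227 = 854;  a_228 = 382
  a_229 = 367;  a_230 = 762;  a_231 = 114;  a_232 = 25;  a_233 = 687;  a_234 = 71
  a_235 = 821;  a_236 = 242;  a_237 = 354;  a_238 = 768;  a_239 = 965;  a_240 = 486
  a_241 = 319;  a_242 = 8;  a_243 = 462;  a_244 = 951;  a_245 = 182;  a_246 = 925
  a_247 = 194;  a_248 = 609;  a_249 = 107;  a_250 = 882;  a_251 = 990;  a_252 = 164
  a_253 = 390;  a_254 = 829;  a_255 = 704;  a_256 = 296;  a_257 = 950;  a_258 = 881
  a_259 = 680;  a_260 = 928;  a_261 = 115;  a_262 = 335;  a_263 = 932;  a_264 = 346
  a_265 = 306;  a_266 = 14;  a_267 = 304;  a_268 = 403;  a_269 = 823;  a_270 = 862
  a_271 = 844;  a_272 = 309;  a_273 = 944;  a_274 = 30;  a_275 = 219;  a_276 = 287
  a_277 = 178;  a_278 = 694;  a_279 = 223;  a_280 = 518;  a_281 = 149;  a_282 = 785
  a_283 = 181;  a_284 = 615;  a_285 = 958;  a_286 = 334;  a_287 = 622;  a_288 = 101
  a_289 = 31;  a_290 = 529;  a_291 = 532;  a_292 = 453;  a_293 = 179;  a_294 = 1004
  a_295 = 468;  a_296 = 793;  a_297 = 643;  a_298 = 557;  a_299 = 131;  a_300 = 250
  a_301 = 816;  a_302 = 710;  a_303 = 138;  a_304 = 402;  a_305 = 513;  a_306 = 617
  a_307 = 569;  a_308 = 824;  a_309 = 163;  a_310 = 80;  a_311 = 584;  a_312 = 429
  a_313 = 811;  a_314 = 169;  a_315 = 931;  a_316 = 36;  a_317 = 61;  a_318 = 748
  a_319 = 819;  a_320 = 631;  a_321 = 873;  a_322 = 218;  a_323 = 986;  a_324 = 942
  a_325 = 419;  a_326 = 738;  a_327 = 746;  a_328 = 199;  a_329 = 141;  a_330 = 323
  a_331 = 239;  a_332 = 433;  a_333 = 33;  a_334 = 140;  a_335 = 13;  a_336 = 1003
  a_337 = 158;  a_338 = 548;  a_339 = 368;  a_340 = 63;  a_341 = 359;  a_342 = 300
  a_343 = 172;  a_344 = 852;  a_345 = 771;  a_346 = 886;  a_347 = 212;  a_348 = 135
  a_349 = 481;  a_350 = 787;  a_351 = 801
a_352 = 310·801 = 96
a_353 = 310·96 = 499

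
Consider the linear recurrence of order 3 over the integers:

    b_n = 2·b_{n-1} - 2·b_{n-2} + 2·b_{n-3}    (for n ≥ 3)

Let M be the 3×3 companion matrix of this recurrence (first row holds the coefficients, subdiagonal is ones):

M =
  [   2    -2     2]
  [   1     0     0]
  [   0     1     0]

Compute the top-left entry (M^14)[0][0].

352

(M^14)[0][0] is the top entry after applying M 14 times to the unit state (1, 0, 0). Equivalently it is h_{16} for the auxiliary sequence (h_n) obeying the same recurrence with h_2 = 1 and h_i = 0 for 0 ≤ i < 2:
h_3 = 2·1 + -2·0 + 2·0 = 2
h_4 = 2·2 + -2·1 + 2·0 = 2
h_5 = 2·2 + -2·2 + 2·1 = 2
h_6 = 2·2 + -2·2 + 2·2 = 4
h_7 = 2·4 + -2·2 + 2·2 = 8
h_8 = 2·8 + -2·4 + 2·2 = 12
h_9 = 2·12 + -2·8 + 2·4 = 16
h_10 = 2·16 + -2·12 + 2·8 = 24
h_11 = 2·24 + -2·16 + 2·12 = 40
h_12 = 2·40 + -2·24 + 2·16 = 64
h_13 = 2·64 + -2·40 + 2·24 = 96
h_14 = 2·96 + -2·64 + 2·40 = 144
h_15 = 2·144 + -2·96 + 2·64 = 224
h_16 = 2·224 + -2·144 + 2·96 = 352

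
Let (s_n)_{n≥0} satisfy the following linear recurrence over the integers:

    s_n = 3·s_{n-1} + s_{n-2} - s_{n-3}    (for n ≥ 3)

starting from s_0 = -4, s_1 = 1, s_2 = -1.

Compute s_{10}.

5043

s_3 = 3·-1 + 1·1 + -1·-4 = 2
s_4 = 3·2 + 1·-1 + -1·1 = 4
s_5 = 3·4 + 1·2 + -1·-1 = 15
s_6 = 3·15 + 1·4 + -1·2 = 47
s_7 = 3·47 + 1·15 + -1·4 = 152
s_8 = 3·152 + 1·47 + -1·15 = 488
s_9 = 3·488 + 1·152 + -1·47 = 1569
s_10 = 3·1569 + 1·488 + -1·152 = 5043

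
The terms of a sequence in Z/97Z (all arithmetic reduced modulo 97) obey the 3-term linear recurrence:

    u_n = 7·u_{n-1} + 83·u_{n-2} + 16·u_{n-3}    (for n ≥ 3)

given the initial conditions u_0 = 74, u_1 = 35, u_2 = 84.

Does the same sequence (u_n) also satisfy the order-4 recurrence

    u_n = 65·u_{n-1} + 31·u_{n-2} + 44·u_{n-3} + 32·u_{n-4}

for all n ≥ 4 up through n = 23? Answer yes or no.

no

Terms u_0..u_23: 74, 35, 84, 21, 16, 95, 1, 0, 51, 82, 54, 46, 5, 61, 26, 87, 57, 82, 4, 83, 91, 24, 28, 55
n=4: candidate gives 20, actual u_4 = 16 ✗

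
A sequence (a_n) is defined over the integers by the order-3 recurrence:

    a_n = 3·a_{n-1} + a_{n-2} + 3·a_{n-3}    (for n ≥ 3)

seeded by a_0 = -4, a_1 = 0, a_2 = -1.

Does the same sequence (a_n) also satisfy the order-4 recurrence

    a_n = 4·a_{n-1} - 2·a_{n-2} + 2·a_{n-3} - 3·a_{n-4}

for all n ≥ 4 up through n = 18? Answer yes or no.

yes

Terms a_0..a_18: -4, 0, -1, -15, -46, -156, -559, -1971, -6940, -24468, -86257, -304059, -1071838, -3778344, -13319047, -46950999, -165507076, -583429368, -2056648177
n=4: candidate gives -46, actual a_4 = -46 ✓
n=5: candidate gives -156, actual a_5 = -156 ✓
n=6: candidate gives -559, actual a_6 = -559 ✓
n=7: candidate gives -1971, actual a_7 = -1971 ✓
n=8: candidate gives -6940, actual a_8 = -6940 ✓
n=9: candidate gives -24468, actual a_9 = -24468 ✓
n=10: candidate gives -86257, actual a_10 = -86257 ✓
n=11: candidate gives -304059, actual a_11 = -304059 ✓
n=12: candidate gives -1071838, actual a_12 = -1071838 ✓
n=13: candidate gives -3778344, actual a_13 = -3778344 ✓
n=14: candidate gives -13319047, actual a_14 = -13319047 ✓
n=15: candidate gives -46950999, actual a_15 = -46950999 ✓
n=16: candidate gives -165507076, actual a_16 = -165507076 ✓
n=17: candidate gives -583429368, actual a_17 = -583429368 ✓
n=18: candidate gives -2056648177, actual a_18 = -2056648177 ✓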